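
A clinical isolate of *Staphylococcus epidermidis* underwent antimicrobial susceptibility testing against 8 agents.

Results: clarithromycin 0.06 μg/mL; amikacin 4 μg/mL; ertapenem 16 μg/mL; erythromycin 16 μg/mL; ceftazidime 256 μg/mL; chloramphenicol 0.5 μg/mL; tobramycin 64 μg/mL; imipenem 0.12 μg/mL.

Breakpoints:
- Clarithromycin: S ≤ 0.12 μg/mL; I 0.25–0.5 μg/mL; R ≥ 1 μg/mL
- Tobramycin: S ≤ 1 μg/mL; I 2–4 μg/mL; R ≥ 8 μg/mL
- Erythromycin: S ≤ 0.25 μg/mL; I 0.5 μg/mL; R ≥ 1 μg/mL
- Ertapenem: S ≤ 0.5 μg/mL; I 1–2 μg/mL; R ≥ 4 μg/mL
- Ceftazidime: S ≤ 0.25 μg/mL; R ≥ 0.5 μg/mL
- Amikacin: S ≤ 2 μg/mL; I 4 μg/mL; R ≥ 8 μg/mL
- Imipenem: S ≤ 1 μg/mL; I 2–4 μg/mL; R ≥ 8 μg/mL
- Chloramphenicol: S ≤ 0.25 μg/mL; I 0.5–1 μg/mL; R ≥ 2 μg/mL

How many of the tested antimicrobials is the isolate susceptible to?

Clarithromycin: 0.06 μg/mL is ≤ 0.12 μg/mL — susceptible
Amikacin (4 μg/mL) = 4 μg/mL ⇒ I
Ertapenem: 16 μg/mL is ≥ 4 μg/mL → Resistant
Erythromycin (16 μg/mL) ≥ 1 μg/mL ⇒ Resistant
Ceftazidime: 256 μg/mL is ≥ 0.5 μg/mL → Resistant
Chloramphenicol: 0.5 μg/mL is in 0.5–1 μg/mL — I
Tobramycin 64 μg/mL: ≥ 8 μg/mL — resistant
Imipenem (0.12 μg/mL) ≤ 1 μg/mL — S
Susceptible: 2

2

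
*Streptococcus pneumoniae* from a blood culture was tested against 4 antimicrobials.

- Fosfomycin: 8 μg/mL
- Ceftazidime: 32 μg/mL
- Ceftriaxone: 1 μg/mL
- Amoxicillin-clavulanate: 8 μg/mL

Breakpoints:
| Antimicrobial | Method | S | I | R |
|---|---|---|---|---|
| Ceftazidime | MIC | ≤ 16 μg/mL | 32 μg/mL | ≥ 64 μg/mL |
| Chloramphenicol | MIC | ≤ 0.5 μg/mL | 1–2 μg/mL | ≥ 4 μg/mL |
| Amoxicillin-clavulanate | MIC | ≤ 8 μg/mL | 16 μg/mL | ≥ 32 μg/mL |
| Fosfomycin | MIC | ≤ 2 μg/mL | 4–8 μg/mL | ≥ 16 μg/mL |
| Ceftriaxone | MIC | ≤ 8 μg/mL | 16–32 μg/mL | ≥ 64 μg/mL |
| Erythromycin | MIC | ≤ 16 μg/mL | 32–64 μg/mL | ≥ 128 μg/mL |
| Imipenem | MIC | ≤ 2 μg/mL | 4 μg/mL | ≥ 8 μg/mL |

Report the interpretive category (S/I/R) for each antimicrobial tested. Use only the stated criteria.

Fosfomycin (8 μg/mL) in 4–8 μg/mL — intermediate
Ceftazidime (32 μg/mL) = 32 μg/mL ⇒ I
Ceftriaxone 1 μg/mL: ≤ 8 μg/mL — susceptible
Amoxicillin-clavulanate (8 μg/mL) ≤ 8 μg/mL → susceptible

I, I, S, S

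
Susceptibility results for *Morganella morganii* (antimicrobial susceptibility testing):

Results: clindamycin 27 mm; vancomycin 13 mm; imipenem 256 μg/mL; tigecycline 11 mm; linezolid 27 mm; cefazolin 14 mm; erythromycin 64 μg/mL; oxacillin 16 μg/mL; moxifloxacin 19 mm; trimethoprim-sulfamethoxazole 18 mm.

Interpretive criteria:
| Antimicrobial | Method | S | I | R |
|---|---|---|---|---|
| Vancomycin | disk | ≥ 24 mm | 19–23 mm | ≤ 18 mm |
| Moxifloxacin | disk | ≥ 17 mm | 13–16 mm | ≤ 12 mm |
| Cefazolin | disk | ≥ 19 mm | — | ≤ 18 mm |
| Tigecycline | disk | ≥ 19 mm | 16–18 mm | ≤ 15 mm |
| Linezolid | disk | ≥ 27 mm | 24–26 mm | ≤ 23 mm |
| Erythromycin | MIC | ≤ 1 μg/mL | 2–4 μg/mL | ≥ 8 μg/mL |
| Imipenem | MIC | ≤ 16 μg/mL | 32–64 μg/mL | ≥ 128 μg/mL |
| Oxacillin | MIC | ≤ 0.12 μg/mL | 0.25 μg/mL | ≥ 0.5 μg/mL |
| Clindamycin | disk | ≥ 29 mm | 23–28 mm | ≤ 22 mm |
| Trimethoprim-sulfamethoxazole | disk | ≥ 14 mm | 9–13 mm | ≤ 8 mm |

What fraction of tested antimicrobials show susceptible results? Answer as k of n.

3 of 10

Clindamycin 27 mm: in 23–28 mm — intermediate
Vancomycin: 13 mm is ≤ 18 mm → Resistant
Imipenem 256 μg/mL: ≥ 128 μg/mL ⇒ R
Tigecycline: 11 mm is ≤ 15 mm ⇒ Resistant
Linezolid (27 mm) ≥ 27 mm ⇒ susceptible
Cefazolin (14 mm) ≤ 18 mm → R
Erythromycin: 64 μg/mL is ≥ 8 μg/mL — Resistant
Oxacillin: 16 μg/mL is ≥ 0.5 μg/mL → R
Moxifloxacin: 19 mm is ≥ 17 mm ⇒ Susceptible
Trimethoprim-sulfamethoxazole 18 mm: ≥ 14 mm → S
Susceptible: 3/10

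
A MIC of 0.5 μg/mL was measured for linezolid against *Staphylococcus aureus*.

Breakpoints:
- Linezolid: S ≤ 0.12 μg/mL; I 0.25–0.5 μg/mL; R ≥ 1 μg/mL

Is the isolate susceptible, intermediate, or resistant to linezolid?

Intermediate

Linezolid 0.5 μg/mL: in 0.25–0.5 μg/mL → intermediate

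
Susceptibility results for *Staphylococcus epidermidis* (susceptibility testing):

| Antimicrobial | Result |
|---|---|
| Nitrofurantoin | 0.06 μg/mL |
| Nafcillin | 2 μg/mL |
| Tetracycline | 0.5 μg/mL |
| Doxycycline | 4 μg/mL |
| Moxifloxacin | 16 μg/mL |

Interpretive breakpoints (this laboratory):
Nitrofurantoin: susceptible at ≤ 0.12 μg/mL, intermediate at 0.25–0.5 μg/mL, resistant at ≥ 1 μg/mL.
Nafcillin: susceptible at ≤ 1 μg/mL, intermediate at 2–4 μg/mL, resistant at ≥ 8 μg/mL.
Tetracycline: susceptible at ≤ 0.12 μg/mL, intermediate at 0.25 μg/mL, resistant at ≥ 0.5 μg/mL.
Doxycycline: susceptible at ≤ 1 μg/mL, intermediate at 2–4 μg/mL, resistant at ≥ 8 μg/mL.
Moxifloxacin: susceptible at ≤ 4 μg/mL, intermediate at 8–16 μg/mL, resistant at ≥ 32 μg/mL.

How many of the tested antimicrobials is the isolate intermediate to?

3

Nitrofurantoin (0.06 μg/mL) ≤ 0.12 μg/mL ⇒ Susceptible
Nafcillin: 2 μg/mL is in 2–4 μg/mL — Intermediate
Tetracycline (0.5 μg/mL) ≥ 0.5 μg/mL ⇒ Resistant
Doxycycline (4 μg/mL) in 2–4 μg/mL → intermediate
Moxifloxacin (16 μg/mL) in 8–16 μg/mL ⇒ I
Intermediate: 3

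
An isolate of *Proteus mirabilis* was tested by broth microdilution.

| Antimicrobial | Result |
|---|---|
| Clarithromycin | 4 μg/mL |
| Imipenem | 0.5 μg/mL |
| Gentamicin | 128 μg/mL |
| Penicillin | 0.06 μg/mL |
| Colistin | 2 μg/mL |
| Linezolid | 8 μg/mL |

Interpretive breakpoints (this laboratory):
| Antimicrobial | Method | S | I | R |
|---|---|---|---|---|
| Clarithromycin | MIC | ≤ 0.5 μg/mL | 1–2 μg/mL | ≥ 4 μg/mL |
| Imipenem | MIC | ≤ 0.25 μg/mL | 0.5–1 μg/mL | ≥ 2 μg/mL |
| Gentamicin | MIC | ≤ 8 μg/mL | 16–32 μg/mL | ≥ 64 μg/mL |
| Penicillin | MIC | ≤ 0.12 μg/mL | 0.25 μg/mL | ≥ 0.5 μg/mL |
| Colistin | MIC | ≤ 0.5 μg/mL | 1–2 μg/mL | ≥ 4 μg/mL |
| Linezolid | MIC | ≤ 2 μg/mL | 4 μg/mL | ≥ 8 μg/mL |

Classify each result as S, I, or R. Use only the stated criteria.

R, I, R, S, I, R

Clarithromycin 4 μg/mL: ≥ 4 μg/mL ⇒ Resistant
Imipenem: 0.5 μg/mL is in 0.5–1 μg/mL → I
Gentamicin (128 μg/mL) ≥ 64 μg/mL — resistant
Penicillin: 0.06 μg/mL is ≤ 0.12 μg/mL — Susceptible
Colistin: 2 μg/mL is in 1–2 μg/mL ⇒ I
Linezolid: 8 μg/mL is ≥ 8 μg/mL → Resistant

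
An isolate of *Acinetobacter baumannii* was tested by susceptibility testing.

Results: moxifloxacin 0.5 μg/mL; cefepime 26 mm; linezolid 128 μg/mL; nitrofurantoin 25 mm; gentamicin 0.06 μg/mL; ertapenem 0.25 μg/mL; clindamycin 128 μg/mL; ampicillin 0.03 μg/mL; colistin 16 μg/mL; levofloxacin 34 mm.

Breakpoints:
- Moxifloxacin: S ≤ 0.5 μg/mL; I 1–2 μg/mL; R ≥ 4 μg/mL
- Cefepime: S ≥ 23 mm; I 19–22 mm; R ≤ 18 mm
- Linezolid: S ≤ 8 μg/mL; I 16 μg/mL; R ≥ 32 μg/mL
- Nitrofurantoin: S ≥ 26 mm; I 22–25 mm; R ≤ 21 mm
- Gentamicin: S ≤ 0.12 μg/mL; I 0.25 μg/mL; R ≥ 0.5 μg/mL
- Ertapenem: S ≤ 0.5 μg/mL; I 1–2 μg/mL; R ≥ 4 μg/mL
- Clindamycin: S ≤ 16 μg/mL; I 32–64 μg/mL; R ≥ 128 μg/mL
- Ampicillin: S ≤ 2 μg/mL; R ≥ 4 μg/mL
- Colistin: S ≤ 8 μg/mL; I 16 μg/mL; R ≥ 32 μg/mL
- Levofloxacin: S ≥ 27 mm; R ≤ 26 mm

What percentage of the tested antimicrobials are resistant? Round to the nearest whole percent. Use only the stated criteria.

20%

Moxifloxacin 0.5 μg/mL: ≤ 0.5 μg/mL → S
Cefepime (26 mm) ≥ 23 mm ⇒ S
Linezolid (128 μg/mL) ≥ 32 μg/mL — Resistant
Nitrofurantoin 25 mm: in 22–25 mm → I
Gentamicin (0.06 μg/mL) ≤ 0.12 μg/mL → Susceptible
Ertapenem (0.25 μg/mL) ≤ 0.5 μg/mL ⇒ Susceptible
Clindamycin (128 μg/mL) ≥ 128 μg/mL — R
Ampicillin 0.03 μg/mL: ≤ 2 μg/mL ⇒ Susceptible
Colistin: 16 μg/mL is = 16 μg/mL → Intermediate
Levofloxacin: 34 mm is ≥ 27 mm ⇒ Susceptible
Resistant: 2/10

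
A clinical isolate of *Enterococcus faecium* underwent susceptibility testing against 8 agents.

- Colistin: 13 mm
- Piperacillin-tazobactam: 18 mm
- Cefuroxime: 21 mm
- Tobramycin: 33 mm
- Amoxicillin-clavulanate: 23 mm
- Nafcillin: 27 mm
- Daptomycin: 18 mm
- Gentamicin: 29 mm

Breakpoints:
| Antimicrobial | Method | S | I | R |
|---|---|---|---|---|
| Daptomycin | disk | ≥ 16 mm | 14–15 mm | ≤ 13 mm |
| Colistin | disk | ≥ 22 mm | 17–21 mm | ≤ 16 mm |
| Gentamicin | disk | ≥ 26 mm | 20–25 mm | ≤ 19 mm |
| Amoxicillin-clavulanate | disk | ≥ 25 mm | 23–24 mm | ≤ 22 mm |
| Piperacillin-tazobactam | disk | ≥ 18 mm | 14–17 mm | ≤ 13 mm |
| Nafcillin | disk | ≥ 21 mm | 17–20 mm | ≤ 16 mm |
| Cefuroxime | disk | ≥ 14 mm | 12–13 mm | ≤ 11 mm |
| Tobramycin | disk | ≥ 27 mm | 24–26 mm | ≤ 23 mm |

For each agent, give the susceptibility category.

R, S, S, S, I, S, S, S

Colistin (13 mm) ≤ 16 mm → R
Piperacillin-tazobactam (18 mm) ≥ 18 mm ⇒ Susceptible
Cefuroxime 21 mm: ≥ 14 mm → susceptible
Tobramycin: 33 mm is ≥ 27 mm → Susceptible
Amoxicillin-clavulanate (23 mm) in 23–24 mm — I
Nafcillin 27 mm: ≥ 21 mm ⇒ Susceptible
Daptomycin (18 mm) ≥ 16 mm — susceptible
Gentamicin: 29 mm is ≥ 26 mm → Susceptible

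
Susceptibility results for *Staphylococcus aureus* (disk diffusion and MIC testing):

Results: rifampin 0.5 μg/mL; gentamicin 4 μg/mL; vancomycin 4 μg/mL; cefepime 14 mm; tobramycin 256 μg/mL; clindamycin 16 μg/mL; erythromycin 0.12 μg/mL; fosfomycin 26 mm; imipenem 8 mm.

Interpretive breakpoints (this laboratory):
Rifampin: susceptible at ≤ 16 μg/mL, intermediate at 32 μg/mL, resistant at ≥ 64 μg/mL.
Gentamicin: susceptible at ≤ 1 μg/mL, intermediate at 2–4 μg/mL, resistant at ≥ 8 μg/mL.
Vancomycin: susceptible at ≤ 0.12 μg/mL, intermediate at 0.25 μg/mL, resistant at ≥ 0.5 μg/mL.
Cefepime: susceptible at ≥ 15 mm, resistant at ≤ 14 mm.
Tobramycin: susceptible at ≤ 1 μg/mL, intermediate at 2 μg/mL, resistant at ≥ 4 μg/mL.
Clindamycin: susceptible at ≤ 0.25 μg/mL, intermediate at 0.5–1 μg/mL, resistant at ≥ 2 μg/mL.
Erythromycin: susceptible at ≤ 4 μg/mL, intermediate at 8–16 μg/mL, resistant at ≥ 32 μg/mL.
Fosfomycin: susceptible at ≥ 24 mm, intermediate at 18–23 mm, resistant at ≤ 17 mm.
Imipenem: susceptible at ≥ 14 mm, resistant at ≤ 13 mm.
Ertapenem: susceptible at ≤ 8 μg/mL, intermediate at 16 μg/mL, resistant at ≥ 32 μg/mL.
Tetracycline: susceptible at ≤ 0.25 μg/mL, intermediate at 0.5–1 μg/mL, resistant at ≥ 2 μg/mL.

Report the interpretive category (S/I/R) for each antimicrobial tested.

Rifampin (0.5 μg/mL) ≤ 16 μg/mL ⇒ S
Gentamicin: 4 μg/mL is in 2–4 μg/mL ⇒ intermediate
Vancomycin (4 μg/mL) ≥ 0.5 μg/mL → resistant
Cefepime 14 mm: ≤ 14 mm ⇒ Resistant
Tobramycin 256 μg/mL: ≥ 4 μg/mL — resistant
Clindamycin 16 μg/mL: ≥ 2 μg/mL ⇒ resistant
Erythromycin: 0.12 μg/mL is ≤ 4 μg/mL — S
Fosfomycin (26 mm) ≥ 24 mm — S
Imipenem 8 mm: ≤ 13 mm ⇒ resistant

S, I, R, R, R, R, S, S, R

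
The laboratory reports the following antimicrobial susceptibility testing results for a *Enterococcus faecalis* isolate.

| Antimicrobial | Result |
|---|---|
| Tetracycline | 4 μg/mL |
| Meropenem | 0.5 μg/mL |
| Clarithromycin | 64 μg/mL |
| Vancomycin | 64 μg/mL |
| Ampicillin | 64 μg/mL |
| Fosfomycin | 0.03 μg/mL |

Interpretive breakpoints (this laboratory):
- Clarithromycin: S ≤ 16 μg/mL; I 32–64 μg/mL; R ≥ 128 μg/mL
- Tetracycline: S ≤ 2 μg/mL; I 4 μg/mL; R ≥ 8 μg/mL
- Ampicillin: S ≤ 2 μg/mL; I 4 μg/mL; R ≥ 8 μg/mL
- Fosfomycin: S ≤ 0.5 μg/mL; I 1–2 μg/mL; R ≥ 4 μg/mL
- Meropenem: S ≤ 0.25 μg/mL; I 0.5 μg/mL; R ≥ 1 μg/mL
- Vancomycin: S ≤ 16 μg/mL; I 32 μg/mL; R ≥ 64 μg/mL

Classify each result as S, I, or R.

I, I, I, R, R, S

Tetracycline (4 μg/mL) = 4 μg/mL — Intermediate
Meropenem: 0.5 μg/mL is = 0.5 μg/mL → Intermediate
Clarithromycin 64 μg/mL: in 32–64 μg/mL → I
Vancomycin 64 μg/mL: ≥ 64 μg/mL — Resistant
Ampicillin 64 μg/mL: ≥ 8 μg/mL — Resistant
Fosfomycin: 0.03 μg/mL is ≤ 0.5 μg/mL → S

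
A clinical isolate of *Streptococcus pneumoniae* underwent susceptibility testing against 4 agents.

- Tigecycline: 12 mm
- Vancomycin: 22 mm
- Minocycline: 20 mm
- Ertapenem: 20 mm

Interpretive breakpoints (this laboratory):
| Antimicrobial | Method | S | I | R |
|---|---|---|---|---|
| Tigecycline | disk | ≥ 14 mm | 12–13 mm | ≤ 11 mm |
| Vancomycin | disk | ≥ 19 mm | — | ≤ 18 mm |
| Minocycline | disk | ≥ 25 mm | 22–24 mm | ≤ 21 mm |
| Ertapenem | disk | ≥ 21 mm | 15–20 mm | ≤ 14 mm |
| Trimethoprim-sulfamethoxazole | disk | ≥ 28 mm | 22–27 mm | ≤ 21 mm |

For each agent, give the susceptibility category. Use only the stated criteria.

I, S, R, I

Tigecycline 12 mm: in 12–13 mm → Intermediate
Vancomycin (22 mm) ≥ 19 mm ⇒ Susceptible
Minocycline: 20 mm is ≤ 21 mm → R
Ertapenem (20 mm) in 15–20 mm → Intermediate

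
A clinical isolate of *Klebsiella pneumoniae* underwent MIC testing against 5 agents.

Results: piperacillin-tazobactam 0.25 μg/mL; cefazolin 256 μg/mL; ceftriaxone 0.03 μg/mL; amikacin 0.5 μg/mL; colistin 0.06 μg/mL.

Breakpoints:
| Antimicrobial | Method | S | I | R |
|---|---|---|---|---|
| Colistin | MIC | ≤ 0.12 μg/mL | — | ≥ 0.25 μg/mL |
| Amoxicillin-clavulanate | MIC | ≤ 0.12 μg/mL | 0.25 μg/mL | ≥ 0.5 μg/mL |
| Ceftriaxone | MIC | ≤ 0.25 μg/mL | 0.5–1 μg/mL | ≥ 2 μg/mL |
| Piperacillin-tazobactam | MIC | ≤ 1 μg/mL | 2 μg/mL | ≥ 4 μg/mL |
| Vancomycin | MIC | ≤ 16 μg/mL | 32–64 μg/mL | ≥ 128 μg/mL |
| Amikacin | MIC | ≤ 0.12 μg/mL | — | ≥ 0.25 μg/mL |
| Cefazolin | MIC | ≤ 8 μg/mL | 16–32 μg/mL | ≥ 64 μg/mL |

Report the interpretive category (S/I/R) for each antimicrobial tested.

Piperacillin-tazobactam (0.25 μg/mL) ≤ 1 μg/mL ⇒ S
Cefazolin: 256 μg/mL is ≥ 64 μg/mL — R
Ceftriaxone: 0.03 μg/mL is ≤ 0.25 μg/mL — susceptible
Amikacin: 0.5 μg/mL is ≥ 0.25 μg/mL — Resistant
Colistin 0.06 μg/mL: ≤ 0.12 μg/mL → S

S, R, S, R, S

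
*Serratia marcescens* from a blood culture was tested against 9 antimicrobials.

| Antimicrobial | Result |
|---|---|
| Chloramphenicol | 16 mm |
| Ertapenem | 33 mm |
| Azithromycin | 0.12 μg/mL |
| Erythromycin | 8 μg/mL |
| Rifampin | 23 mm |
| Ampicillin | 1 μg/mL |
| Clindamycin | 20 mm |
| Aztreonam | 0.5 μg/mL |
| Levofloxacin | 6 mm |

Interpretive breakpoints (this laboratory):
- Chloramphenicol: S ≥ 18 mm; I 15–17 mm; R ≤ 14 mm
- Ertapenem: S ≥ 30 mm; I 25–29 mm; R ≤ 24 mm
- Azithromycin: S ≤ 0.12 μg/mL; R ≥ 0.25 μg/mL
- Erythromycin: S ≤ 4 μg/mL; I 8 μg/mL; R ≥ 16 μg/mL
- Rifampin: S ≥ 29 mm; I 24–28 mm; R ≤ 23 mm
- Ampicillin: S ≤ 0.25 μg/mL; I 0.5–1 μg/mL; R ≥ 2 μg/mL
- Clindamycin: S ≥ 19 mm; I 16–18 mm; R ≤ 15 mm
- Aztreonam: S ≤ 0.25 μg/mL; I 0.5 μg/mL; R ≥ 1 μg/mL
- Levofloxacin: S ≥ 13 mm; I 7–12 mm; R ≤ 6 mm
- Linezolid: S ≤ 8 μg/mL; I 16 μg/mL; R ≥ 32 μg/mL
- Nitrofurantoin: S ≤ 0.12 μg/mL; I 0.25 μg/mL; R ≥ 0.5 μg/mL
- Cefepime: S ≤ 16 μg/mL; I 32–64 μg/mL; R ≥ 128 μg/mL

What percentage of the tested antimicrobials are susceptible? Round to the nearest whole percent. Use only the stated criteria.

Chloramphenicol 16 mm: in 15–17 mm — Intermediate
Ertapenem (33 mm) ≥ 30 mm ⇒ S
Azithromycin: 0.12 μg/mL is ≤ 0.12 μg/mL — S
Erythromycin 8 μg/mL: = 8 μg/mL ⇒ Intermediate
Rifampin (23 mm) ≤ 23 mm — resistant
Ampicillin: 1 μg/mL is in 0.5–1 μg/mL → I
Clindamycin (20 mm) ≥ 19 mm → Susceptible
Aztreonam: 0.5 μg/mL is = 0.5 μg/mL — I
Levofloxacin: 6 mm is ≤ 6 mm ⇒ Resistant
Susceptible: 3/9

33%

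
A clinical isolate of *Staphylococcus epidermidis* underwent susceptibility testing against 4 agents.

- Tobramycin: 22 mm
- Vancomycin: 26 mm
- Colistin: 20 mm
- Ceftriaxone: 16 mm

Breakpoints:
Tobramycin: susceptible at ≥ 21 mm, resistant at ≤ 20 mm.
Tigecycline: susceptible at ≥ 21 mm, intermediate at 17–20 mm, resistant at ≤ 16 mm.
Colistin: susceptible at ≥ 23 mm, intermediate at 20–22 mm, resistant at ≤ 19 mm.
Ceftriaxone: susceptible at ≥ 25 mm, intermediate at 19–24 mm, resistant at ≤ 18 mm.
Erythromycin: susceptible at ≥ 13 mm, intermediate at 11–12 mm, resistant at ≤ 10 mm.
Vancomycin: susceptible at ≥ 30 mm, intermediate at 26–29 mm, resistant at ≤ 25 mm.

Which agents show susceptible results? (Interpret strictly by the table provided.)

Tobramycin: 22 mm is ≥ 21 mm — susceptible
Vancomycin 26 mm: in 26–29 mm → I
Colistin: 20 mm is in 20–22 mm → Intermediate
Ceftriaxone 16 mm: ≤ 18 mm ⇒ R

tobramycin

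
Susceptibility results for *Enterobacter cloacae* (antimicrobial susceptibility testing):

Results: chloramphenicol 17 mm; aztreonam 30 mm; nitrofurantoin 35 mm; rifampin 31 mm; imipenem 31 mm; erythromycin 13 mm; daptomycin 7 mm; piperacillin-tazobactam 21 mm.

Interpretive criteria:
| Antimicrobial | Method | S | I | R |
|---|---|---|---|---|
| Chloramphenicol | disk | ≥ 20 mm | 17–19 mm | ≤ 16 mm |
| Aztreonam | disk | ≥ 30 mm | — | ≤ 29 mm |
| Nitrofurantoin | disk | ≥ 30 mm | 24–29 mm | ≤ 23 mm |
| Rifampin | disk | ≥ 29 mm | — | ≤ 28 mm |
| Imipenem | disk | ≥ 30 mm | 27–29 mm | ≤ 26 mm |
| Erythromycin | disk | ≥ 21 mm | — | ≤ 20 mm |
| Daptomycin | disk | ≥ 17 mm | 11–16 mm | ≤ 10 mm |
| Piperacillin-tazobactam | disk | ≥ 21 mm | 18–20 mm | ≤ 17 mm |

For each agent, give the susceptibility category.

Chloramphenicol: 17 mm is in 17–19 mm — Intermediate
Aztreonam (30 mm) ≥ 30 mm ⇒ Susceptible
Nitrofurantoin (35 mm) ≥ 30 mm → Susceptible
Rifampin (31 mm) ≥ 29 mm → S
Imipenem 31 mm: ≥ 30 mm → Susceptible
Erythromycin: 13 mm is ≤ 20 mm → resistant
Daptomycin (7 mm) ≤ 10 mm → Resistant
Piperacillin-tazobactam 21 mm: ≥ 21 mm — S

I, S, S, S, S, R, R, S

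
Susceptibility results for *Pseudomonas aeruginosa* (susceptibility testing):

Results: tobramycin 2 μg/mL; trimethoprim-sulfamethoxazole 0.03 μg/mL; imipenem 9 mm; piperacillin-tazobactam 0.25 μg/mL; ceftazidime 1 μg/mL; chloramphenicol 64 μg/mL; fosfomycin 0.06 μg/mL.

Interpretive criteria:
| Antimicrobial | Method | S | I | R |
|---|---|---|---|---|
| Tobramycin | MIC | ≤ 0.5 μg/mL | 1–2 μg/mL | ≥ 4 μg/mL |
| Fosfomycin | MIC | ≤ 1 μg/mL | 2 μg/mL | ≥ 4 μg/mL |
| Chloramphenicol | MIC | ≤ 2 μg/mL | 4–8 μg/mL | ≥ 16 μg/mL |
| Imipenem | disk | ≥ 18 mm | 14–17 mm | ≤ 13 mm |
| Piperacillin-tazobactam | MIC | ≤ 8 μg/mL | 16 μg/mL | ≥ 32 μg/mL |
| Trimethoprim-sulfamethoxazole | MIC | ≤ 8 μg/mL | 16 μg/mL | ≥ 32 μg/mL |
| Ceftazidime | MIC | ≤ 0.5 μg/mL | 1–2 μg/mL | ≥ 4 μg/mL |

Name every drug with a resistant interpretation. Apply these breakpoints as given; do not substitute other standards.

imipenem, chloramphenicol

Tobramycin (2 μg/mL) in 1–2 μg/mL → Intermediate
Trimethoprim-sulfamethoxazole: 0.03 μg/mL is ≤ 8 μg/mL → S
Imipenem 9 mm: ≤ 13 mm — R
Piperacillin-tazobactam (0.25 μg/mL) ≤ 8 μg/mL ⇒ Susceptible
Ceftazidime (1 μg/mL) in 1–2 μg/mL — intermediate
Chloramphenicol: 64 μg/mL is ≥ 16 μg/mL → Resistant
Fosfomycin (0.06 μg/mL) ≤ 1 μg/mL ⇒ Susceptible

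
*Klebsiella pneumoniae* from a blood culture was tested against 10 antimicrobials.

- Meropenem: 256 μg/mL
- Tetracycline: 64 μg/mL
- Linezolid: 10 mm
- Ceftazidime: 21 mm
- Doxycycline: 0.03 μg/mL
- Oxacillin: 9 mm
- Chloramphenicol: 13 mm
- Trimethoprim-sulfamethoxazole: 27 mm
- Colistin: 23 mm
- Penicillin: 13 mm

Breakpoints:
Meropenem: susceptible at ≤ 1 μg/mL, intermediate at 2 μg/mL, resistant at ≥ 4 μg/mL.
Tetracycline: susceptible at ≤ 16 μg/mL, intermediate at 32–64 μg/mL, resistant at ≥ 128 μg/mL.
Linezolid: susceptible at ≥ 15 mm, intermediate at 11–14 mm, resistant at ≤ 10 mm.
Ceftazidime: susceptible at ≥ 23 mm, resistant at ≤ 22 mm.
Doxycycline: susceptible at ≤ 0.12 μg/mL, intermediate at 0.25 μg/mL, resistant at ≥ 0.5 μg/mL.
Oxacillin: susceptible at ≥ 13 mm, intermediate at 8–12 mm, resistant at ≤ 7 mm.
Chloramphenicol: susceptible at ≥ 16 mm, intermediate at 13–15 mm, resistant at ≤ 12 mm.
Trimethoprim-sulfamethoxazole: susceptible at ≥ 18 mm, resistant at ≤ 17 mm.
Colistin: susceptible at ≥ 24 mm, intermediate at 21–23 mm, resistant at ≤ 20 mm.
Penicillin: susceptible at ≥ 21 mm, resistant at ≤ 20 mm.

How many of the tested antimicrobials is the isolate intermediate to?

4

Meropenem: 256 μg/mL is ≥ 4 μg/mL — resistant
Tetracycline 64 μg/mL: in 32–64 μg/mL → I
Linezolid 10 mm: ≤ 10 mm — resistant
Ceftazidime (21 mm) ≤ 22 mm → R
Doxycycline 0.03 μg/mL: ≤ 0.12 μg/mL → Susceptible
Oxacillin: 9 mm is in 8–12 mm ⇒ intermediate
Chloramphenicol: 13 mm is in 13–15 mm → I
Trimethoprim-sulfamethoxazole (27 mm) ≥ 18 mm ⇒ Susceptible
Colistin (23 mm) in 21–23 mm ⇒ Intermediate
Penicillin (13 mm) ≤ 20 mm — R
Intermediate: 4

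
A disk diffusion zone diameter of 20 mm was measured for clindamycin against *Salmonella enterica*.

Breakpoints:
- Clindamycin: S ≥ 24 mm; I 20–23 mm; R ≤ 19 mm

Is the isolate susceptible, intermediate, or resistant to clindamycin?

Clindamycin: 20 mm is in 20–23 mm ⇒ I

Intermediate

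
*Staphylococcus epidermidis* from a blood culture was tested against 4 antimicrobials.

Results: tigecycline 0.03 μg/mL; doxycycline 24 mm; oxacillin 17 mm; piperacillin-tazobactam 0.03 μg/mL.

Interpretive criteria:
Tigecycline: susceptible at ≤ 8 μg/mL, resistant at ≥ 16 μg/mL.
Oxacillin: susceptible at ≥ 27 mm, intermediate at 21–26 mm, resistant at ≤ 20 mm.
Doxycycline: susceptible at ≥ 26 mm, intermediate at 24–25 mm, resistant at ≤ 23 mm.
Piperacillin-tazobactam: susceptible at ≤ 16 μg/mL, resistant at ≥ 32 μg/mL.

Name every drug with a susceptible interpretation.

Tigecycline (0.03 μg/mL) ≤ 8 μg/mL — Susceptible
Doxycycline: 24 mm is in 24–25 mm — intermediate
Oxacillin 17 mm: ≤ 20 mm → Resistant
Piperacillin-tazobactam 0.03 μg/mL: ≤ 16 μg/mL ⇒ susceptible

tigecycline, piperacillin-tazobactam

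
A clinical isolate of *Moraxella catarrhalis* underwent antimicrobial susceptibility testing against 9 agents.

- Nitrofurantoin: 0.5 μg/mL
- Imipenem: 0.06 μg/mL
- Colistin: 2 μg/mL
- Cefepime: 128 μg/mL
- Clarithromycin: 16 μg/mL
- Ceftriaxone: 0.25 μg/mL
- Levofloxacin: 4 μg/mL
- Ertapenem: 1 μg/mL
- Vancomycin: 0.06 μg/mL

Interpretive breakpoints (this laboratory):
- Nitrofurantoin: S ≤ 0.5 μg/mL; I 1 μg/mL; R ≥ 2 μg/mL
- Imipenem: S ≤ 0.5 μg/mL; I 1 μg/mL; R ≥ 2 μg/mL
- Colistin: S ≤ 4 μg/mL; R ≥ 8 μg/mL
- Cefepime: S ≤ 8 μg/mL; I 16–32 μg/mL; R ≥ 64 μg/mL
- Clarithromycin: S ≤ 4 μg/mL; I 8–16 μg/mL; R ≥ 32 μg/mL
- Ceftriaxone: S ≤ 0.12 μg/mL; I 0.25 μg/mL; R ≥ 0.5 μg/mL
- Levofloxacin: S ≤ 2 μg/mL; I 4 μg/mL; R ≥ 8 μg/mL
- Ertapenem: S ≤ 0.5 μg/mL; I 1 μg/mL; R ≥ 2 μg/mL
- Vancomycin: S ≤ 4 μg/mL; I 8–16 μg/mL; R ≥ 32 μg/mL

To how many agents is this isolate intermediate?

4

Nitrofurantoin (0.5 μg/mL) ≤ 0.5 μg/mL — Susceptible
Imipenem 0.06 μg/mL: ≤ 0.5 μg/mL → Susceptible
Colistin (2 μg/mL) ≤ 4 μg/mL — Susceptible
Cefepime 128 μg/mL: ≥ 64 μg/mL → R
Clarithromycin (16 μg/mL) in 8–16 μg/mL — Intermediate
Ceftriaxone (0.25 μg/mL) = 0.25 μg/mL ⇒ Intermediate
Levofloxacin 4 μg/mL: = 4 μg/mL ⇒ intermediate
Ertapenem 1 μg/mL: = 1 μg/mL — Intermediate
Vancomycin 0.06 μg/mL: ≤ 4 μg/mL — Susceptible
Intermediate: 4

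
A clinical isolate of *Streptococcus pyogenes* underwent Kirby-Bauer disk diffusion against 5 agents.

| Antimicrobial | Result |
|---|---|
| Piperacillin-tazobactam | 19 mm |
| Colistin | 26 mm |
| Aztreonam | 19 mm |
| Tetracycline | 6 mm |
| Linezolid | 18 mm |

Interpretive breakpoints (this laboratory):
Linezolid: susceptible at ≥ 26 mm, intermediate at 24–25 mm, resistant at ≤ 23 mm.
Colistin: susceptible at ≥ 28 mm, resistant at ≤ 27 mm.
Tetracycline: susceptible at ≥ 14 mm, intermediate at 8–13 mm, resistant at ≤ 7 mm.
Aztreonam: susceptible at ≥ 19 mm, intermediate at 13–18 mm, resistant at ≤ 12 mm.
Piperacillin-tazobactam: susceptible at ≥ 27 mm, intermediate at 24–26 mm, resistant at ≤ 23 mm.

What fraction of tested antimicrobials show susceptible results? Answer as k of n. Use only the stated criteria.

1 of 5

Piperacillin-tazobactam: 19 mm is ≤ 23 mm → Resistant
Colistin (26 mm) ≤ 27 mm — resistant
Aztreonam: 19 mm is ≥ 19 mm → susceptible
Tetracycline 6 mm: ≤ 7 mm → resistant
Linezolid 18 mm: ≤ 23 mm ⇒ R
Susceptible: 1/5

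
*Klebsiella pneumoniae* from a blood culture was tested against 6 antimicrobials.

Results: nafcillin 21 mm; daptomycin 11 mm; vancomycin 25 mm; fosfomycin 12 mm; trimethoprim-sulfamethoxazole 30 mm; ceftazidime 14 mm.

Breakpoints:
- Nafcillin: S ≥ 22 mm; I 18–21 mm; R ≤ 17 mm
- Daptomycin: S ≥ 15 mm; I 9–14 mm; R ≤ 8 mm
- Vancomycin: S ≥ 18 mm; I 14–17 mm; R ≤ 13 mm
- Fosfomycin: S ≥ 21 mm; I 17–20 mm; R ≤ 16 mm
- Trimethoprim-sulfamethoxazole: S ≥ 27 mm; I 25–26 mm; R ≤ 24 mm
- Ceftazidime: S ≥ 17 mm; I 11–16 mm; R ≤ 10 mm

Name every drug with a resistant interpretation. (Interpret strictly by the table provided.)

Nafcillin: 21 mm is in 18–21 mm ⇒ Intermediate
Daptomycin (11 mm) in 9–14 mm — Intermediate
Vancomycin 25 mm: ≥ 18 mm — susceptible
Fosfomycin (12 mm) ≤ 16 mm → Resistant
Trimethoprim-sulfamethoxazole (30 mm) ≥ 27 mm — S
Ceftazidime 14 mm: in 11–16 mm ⇒ I

fosfomycin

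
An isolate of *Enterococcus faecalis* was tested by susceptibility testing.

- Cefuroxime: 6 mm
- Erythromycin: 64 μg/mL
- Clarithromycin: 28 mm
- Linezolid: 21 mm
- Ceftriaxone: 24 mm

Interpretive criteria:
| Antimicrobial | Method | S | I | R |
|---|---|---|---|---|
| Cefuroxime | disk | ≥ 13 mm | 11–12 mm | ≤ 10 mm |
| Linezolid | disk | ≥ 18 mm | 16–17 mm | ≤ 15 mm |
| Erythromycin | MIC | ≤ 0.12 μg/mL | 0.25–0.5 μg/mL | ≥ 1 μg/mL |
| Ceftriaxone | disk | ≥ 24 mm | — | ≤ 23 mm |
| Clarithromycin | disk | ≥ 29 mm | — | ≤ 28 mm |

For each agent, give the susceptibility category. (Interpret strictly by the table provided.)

R, R, R, S, S

Cefuroxime 6 mm: ≤ 10 mm ⇒ resistant
Erythromycin: 64 μg/mL is ≥ 1 μg/mL ⇒ R
Clarithromycin 28 mm: ≤ 28 mm — Resistant
Linezolid: 21 mm is ≥ 18 mm — susceptible
Ceftriaxone 24 mm: ≥ 24 mm — S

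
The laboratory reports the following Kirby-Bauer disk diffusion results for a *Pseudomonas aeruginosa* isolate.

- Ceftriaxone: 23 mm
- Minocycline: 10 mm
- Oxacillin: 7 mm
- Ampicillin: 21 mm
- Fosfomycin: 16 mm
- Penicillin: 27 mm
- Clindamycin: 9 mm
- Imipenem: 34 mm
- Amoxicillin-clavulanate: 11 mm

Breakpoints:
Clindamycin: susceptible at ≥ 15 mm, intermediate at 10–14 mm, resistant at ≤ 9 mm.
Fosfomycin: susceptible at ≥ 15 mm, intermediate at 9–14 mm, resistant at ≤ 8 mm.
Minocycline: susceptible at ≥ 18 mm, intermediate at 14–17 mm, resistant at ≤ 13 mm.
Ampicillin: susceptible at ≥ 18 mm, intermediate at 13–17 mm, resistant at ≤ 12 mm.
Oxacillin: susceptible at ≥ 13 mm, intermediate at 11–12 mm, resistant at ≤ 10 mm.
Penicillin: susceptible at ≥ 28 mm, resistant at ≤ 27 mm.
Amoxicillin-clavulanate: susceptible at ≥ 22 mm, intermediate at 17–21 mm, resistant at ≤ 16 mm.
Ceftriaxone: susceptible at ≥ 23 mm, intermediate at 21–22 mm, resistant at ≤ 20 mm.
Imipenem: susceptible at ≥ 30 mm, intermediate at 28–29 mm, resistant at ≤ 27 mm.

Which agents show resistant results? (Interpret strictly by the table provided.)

Ceftriaxone: 23 mm is ≥ 23 mm → S
Minocycline (10 mm) ≤ 13 mm ⇒ Resistant
Oxacillin 7 mm: ≤ 10 mm ⇒ Resistant
Ampicillin 21 mm: ≥ 18 mm — Susceptible
Fosfomycin 16 mm: ≥ 15 mm ⇒ susceptible
Penicillin: 27 mm is ≤ 27 mm — resistant
Clindamycin 9 mm: ≤ 9 mm → Resistant
Imipenem (34 mm) ≥ 30 mm → S
Amoxicillin-clavulanate: 11 mm is ≤ 16 mm → R

minocycline, oxacillin, penicillin, clindamycin, amoxicillin-clavulanate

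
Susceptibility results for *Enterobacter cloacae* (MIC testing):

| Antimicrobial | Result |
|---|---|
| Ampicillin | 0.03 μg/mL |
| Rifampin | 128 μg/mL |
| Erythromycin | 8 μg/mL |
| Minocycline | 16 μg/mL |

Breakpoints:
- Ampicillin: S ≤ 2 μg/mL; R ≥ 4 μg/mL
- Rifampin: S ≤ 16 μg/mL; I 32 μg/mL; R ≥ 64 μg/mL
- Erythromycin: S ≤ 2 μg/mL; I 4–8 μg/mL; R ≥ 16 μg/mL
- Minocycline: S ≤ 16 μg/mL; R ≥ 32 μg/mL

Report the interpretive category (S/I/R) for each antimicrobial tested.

S, R, I, S

Ampicillin 0.03 μg/mL: ≤ 2 μg/mL ⇒ susceptible
Rifampin (128 μg/mL) ≥ 64 μg/mL ⇒ Resistant
Erythromycin 8 μg/mL: in 4–8 μg/mL → I
Minocycline (16 μg/mL) ≤ 16 μg/mL ⇒ S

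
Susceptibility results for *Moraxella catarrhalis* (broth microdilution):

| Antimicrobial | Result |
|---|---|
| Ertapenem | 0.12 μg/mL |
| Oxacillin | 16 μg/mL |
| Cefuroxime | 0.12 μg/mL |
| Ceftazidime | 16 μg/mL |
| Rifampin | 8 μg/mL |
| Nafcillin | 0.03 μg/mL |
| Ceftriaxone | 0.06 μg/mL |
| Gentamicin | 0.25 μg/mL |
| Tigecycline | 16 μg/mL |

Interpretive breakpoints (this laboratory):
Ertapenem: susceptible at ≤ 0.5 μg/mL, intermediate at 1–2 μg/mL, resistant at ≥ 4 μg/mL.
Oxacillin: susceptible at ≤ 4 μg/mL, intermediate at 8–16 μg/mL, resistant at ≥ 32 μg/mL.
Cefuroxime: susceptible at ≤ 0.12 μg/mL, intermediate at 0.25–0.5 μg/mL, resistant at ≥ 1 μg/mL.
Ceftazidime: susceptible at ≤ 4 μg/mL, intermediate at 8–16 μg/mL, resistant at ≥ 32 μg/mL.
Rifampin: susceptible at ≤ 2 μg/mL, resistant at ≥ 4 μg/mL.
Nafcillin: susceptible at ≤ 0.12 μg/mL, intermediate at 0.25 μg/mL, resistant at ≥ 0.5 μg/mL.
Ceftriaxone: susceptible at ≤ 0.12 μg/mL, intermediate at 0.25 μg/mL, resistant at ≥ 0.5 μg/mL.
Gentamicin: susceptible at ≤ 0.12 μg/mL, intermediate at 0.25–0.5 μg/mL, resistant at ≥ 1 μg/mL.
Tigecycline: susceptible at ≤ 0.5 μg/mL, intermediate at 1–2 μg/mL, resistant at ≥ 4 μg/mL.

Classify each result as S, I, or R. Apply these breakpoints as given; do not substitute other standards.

Ertapenem 0.12 μg/mL: ≤ 0.5 μg/mL — S
Oxacillin: 16 μg/mL is in 8–16 μg/mL ⇒ Intermediate
Cefuroxime (0.12 μg/mL) ≤ 0.12 μg/mL — susceptible
Ceftazidime 16 μg/mL: in 8–16 μg/mL → Intermediate
Rifampin: 8 μg/mL is ≥ 4 μg/mL ⇒ resistant
Nafcillin 0.03 μg/mL: ≤ 0.12 μg/mL → susceptible
Ceftriaxone (0.06 μg/mL) ≤ 0.12 μg/mL — susceptible
Gentamicin: 0.25 μg/mL is in 0.25–0.5 μg/mL ⇒ I
Tigecycline 16 μg/mL: ≥ 4 μg/mL — resistant

S, I, S, I, R, S, S, I, R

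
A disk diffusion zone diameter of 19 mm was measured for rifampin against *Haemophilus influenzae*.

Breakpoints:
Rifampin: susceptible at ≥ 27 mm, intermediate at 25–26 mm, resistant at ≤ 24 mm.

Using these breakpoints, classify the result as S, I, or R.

Rifampin (19 mm) ≤ 24 mm — R

Resistant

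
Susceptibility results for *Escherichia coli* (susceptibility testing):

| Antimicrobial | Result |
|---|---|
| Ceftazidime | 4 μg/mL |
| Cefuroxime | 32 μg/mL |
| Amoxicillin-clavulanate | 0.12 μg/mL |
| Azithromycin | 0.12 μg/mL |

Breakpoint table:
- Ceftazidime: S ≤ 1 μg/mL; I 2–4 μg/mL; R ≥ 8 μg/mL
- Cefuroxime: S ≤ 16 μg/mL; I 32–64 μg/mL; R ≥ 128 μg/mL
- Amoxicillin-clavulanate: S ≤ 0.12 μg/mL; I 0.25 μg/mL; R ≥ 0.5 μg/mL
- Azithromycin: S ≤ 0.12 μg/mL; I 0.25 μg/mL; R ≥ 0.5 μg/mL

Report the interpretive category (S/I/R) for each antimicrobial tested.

I, I, S, S

Ceftazidime 4 μg/mL: in 2–4 μg/mL → Intermediate
Cefuroxime: 32 μg/mL is in 32–64 μg/mL — intermediate
Amoxicillin-clavulanate 0.12 μg/mL: ≤ 0.12 μg/mL → susceptible
Azithromycin: 0.12 μg/mL is ≤ 0.12 μg/mL ⇒ S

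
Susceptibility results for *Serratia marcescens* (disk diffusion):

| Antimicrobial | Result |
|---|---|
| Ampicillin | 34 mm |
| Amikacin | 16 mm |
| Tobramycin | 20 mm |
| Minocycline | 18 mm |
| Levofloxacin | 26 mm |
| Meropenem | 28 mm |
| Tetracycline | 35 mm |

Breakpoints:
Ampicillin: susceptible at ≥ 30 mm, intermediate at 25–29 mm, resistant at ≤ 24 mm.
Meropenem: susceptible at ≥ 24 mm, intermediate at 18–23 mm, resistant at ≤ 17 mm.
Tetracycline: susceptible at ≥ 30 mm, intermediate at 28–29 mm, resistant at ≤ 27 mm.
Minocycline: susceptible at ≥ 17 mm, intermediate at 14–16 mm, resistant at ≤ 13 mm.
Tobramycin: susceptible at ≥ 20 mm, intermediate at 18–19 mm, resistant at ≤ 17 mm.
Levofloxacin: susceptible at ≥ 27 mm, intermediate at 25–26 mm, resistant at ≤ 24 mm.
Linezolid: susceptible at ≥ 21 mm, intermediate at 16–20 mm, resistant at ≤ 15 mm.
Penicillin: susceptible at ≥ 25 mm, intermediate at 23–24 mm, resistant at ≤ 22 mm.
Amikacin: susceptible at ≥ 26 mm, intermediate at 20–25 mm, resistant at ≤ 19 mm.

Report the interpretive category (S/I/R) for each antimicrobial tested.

Ampicillin (34 mm) ≥ 30 mm — susceptible
Amikacin (16 mm) ≤ 19 mm ⇒ R
Tobramycin 20 mm: ≥ 20 mm — susceptible
Minocycline 18 mm: ≥ 17 mm ⇒ Susceptible
Levofloxacin 26 mm: in 25–26 mm — Intermediate
Meropenem (28 mm) ≥ 24 mm → S
Tetracycline: 35 mm is ≥ 30 mm → Susceptible

S, R, S, S, I, S, S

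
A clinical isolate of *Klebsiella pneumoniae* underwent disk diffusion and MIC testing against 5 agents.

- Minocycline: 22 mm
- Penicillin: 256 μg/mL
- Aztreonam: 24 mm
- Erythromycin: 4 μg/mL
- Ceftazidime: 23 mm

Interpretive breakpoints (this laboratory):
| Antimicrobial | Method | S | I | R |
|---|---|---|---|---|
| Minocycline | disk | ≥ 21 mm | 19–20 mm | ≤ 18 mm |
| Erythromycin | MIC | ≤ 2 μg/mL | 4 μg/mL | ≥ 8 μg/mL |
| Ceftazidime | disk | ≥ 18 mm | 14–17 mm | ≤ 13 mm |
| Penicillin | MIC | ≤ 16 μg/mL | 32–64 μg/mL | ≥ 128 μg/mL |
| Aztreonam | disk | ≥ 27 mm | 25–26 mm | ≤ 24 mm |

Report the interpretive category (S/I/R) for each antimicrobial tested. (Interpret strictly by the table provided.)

S, R, R, I, S

Minocycline (22 mm) ≥ 21 mm — susceptible
Penicillin (256 μg/mL) ≥ 128 μg/mL ⇒ resistant
Aztreonam (24 mm) ≤ 24 mm → Resistant
Erythromycin: 4 μg/mL is = 4 μg/mL → Intermediate
Ceftazidime (23 mm) ≥ 18 mm — S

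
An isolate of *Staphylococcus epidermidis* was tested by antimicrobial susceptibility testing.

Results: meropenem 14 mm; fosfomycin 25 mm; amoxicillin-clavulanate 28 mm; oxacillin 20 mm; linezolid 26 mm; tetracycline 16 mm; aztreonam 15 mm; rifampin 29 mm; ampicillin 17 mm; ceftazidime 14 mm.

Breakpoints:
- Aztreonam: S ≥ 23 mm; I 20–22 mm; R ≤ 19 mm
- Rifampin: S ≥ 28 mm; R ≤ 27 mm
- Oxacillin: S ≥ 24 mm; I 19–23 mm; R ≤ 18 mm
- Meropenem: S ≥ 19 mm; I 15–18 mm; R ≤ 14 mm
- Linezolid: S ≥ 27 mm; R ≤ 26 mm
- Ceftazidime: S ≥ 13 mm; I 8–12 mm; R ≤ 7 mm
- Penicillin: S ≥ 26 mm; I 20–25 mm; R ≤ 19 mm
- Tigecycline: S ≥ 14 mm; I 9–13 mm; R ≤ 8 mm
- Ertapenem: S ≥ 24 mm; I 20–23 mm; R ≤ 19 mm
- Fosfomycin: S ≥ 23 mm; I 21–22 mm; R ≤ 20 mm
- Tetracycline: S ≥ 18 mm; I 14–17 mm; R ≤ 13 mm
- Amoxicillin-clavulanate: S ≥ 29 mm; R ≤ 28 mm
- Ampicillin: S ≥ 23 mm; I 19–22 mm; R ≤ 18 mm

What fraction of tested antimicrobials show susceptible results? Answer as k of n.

Meropenem: 14 mm is ≤ 14 mm ⇒ Resistant
Fosfomycin (25 mm) ≥ 23 mm → Susceptible
Amoxicillin-clavulanate 28 mm: ≤ 28 mm → Resistant
Oxacillin (20 mm) in 19–23 mm → intermediate
Linezolid: 26 mm is ≤ 26 mm ⇒ Resistant
Tetracycline: 16 mm is in 14–17 mm — Intermediate
Aztreonam (15 mm) ≤ 19 mm ⇒ resistant
Rifampin (29 mm) ≥ 28 mm → susceptible
Ampicillin (17 mm) ≤ 18 mm — R
Ceftazidime: 14 mm is ≥ 13 mm — Susceptible
Susceptible: 3/10

3 of 10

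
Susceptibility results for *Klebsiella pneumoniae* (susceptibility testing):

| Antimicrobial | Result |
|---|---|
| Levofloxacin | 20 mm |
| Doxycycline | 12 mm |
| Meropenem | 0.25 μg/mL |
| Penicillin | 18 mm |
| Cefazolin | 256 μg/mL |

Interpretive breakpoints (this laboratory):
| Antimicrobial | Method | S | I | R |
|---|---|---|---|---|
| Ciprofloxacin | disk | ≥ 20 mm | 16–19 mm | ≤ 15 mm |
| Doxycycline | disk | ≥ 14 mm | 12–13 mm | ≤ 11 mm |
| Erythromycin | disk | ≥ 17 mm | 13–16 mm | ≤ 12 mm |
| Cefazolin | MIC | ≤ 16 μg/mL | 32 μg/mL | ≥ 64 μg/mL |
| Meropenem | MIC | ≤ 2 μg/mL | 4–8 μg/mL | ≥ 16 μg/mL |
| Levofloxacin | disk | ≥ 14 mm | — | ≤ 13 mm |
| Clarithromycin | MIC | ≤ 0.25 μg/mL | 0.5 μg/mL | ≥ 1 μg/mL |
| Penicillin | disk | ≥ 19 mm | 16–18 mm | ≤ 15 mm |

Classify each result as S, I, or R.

Levofloxacin (20 mm) ≥ 14 mm ⇒ Susceptible
Doxycycline (12 mm) in 12–13 mm ⇒ Intermediate
Meropenem: 0.25 μg/mL is ≤ 2 μg/mL ⇒ susceptible
Penicillin (18 mm) in 16–18 mm ⇒ I
Cefazolin: 256 μg/mL is ≥ 64 μg/mL — resistant

S, I, S, I, R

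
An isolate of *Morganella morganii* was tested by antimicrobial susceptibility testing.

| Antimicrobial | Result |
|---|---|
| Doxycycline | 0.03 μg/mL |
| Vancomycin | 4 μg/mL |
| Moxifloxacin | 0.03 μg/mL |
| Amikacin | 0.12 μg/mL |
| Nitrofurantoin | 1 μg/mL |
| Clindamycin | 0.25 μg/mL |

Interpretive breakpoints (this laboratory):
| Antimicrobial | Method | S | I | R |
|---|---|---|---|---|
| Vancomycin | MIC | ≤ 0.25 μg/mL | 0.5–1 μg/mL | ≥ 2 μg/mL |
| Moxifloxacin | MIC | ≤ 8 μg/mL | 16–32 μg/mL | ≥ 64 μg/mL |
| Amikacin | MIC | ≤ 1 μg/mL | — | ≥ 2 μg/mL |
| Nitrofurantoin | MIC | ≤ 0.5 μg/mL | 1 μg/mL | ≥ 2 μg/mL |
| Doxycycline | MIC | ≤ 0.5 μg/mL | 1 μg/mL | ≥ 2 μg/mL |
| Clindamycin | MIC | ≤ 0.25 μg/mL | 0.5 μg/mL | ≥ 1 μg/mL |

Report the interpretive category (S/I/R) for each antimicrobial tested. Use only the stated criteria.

Doxycycline 0.03 μg/mL: ≤ 0.5 μg/mL — S
Vancomycin: 4 μg/mL is ≥ 2 μg/mL — R
Moxifloxacin (0.03 μg/mL) ≤ 8 μg/mL ⇒ Susceptible
Amikacin 0.12 μg/mL: ≤ 1 μg/mL — S
Nitrofurantoin 1 μg/mL: = 1 μg/mL ⇒ Intermediate
Clindamycin (0.25 μg/mL) ≤ 0.25 μg/mL — S

S, R, S, S, I, S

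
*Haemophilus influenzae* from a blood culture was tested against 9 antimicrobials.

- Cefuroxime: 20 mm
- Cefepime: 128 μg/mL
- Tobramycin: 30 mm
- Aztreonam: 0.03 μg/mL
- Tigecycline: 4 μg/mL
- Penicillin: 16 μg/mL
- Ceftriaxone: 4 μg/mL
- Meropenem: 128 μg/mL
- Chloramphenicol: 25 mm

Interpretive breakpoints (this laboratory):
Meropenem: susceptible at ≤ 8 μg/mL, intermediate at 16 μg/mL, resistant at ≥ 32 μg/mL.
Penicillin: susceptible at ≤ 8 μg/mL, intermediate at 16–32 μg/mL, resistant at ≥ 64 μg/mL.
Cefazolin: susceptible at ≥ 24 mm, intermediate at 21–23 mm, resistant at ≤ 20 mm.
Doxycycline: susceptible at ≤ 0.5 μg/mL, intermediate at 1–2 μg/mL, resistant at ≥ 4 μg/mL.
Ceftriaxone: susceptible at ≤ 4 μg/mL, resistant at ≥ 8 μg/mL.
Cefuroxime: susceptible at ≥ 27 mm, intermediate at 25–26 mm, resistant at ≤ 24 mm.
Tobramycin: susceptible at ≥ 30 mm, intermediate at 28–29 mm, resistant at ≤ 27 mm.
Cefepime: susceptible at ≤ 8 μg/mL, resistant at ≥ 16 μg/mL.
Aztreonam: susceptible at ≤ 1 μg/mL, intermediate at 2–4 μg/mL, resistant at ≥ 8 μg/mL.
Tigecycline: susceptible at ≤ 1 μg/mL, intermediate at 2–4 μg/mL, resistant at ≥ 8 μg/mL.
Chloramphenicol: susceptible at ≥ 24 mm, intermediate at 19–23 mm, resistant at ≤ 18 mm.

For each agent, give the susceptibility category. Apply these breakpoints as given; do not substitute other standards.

R, R, S, S, I, I, S, R, S

Cefuroxime (20 mm) ≤ 24 mm → resistant
Cefepime: 128 μg/mL is ≥ 16 μg/mL — Resistant
Tobramycin: 30 mm is ≥ 30 mm → Susceptible
Aztreonam 0.03 μg/mL: ≤ 1 μg/mL ⇒ susceptible
Tigecycline 4 μg/mL: in 2–4 μg/mL — intermediate
Penicillin (16 μg/mL) in 16–32 μg/mL → I
Ceftriaxone 4 μg/mL: ≤ 4 μg/mL ⇒ susceptible
Meropenem (128 μg/mL) ≥ 32 μg/mL → R
Chloramphenicol (25 mm) ≥ 24 mm → S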